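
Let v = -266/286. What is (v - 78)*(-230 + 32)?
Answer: 203166/13 ≈ 15628.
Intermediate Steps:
v = -133/143 (v = -266*1/286 = -133/143 ≈ -0.93007)
(v - 78)*(-230 + 32) = (-133/143 - 78)*(-230 + 32) = -11287/143*(-198) = 203166/13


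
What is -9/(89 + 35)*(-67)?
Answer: 603/124 ≈ 4.8629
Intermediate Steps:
-9/(89 + 35)*(-67) = -9/124*(-67) = 603/124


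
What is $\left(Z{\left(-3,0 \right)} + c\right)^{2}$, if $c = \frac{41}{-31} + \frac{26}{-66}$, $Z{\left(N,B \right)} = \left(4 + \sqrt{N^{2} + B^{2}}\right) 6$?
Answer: $\frac{1698264100}{1046529} \approx 1622.8$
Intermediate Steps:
$Z{\left(N,B \right)} = 24 + 6 \sqrt{B^{2} + N^{2}}$ ($Z{\left(N,B \right)} = \left(4 + \sqrt{B^{2} + N^{2}}\right) 6 = 24 + 6 \sqrt{B^{2} + N^{2}}$)
$c = - \frac{1756}{1023}$ ($c = 41 \left(- \frac{1}{31}\right) + 26 \left(- \frac{1}{66}\right) = - \frac{41}{31} - \frac{13}{33} = - \frac{1756}{1023} \approx -1.7165$)
$\left(Z{\left(-3,0 \right)} + c\right)^{2} = \left(\left(24 + 6 \sqrt{0^{2} + \left(-3\right)^{2}}\right) - \frac{1756}{1023}\right)^{2} = \left(\left(24 + 6 \sqrt{0 + 9}\right) - \frac{1756}{1023}\right)^{2} = \left(\left(24 + 6 \sqrt{9}\right) - \frac{1756}{1023}\right)^{2} = \left(\left(24 + 6 \cdot 3\right) - \frac{1756}{1023}\right)^{2} = \left(\left(24 + 18\right) - \frac{1756}{1023}\right)^{2} = \left(42 - \frac{1756}{1023}\right)^{2} = \left(\frac{41210}{1023}\right)^{2} = \frac{1698264100}{1046529}$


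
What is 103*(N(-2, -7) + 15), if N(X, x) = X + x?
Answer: 618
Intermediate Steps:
103*(N(-2, -7) + 15) = 103*((-2 - 7) + 15) = 103*(-9 + 15) = 103*6 = 618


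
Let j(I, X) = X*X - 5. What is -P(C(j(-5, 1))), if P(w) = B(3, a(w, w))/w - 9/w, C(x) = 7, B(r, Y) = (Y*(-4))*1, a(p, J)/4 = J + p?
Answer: 233/7 ≈ 33.286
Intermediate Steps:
a(p, J) = 4*J + 4*p (a(p, J) = 4*(J + p) = 4*J + 4*p)
B(r, Y) = -4*Y (B(r, Y) = -4*Y*1 = -4*Y)
j(I, X) = -5 + X² (j(I, X) = X² - 5 = -5 + X²)
P(w) = -32 - 9/w (P(w) = (-4*(4*w + 4*w))/w - 9/w = (-32*w)/w - 9/w = -32 - 9/w)
-P(C(j(-5, 1))) = -(-32 - 9/7) = -1*(-233/7) = 233/7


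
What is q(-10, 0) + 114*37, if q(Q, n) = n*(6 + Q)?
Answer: 4218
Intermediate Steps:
q(-10, 0) + 114*37 = 0*(6 - 10) + 114*37 = 0*(-4) + 4218 = 0 + 4218 = 4218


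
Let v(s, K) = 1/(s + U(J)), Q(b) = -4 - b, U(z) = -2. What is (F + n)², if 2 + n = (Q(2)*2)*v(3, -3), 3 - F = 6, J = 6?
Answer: 289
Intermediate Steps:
F = -3 (F = 3 - 1*6 = 3 - 6 = -3)
v(s, K) = 1/(-2 + s) (v(s, K) = 1/(s - 2) = 1/(-2 + s))
n = -14 (n = -2 + ((-4 - 1*2)*2)/(-2 + 3) = -2 + ((-4 - 2)*2)/1 = -2 - 6*2*1 = -2 - 12*1 = -2 - 12 = -14)
(F + n)² = (-3 - 14)² = (-17)² = 289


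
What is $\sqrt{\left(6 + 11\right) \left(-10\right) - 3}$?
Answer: $i \sqrt{173} \approx 13.153 i$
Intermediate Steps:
$\sqrt{\left(6 + 11\right) \left(-10\right) - 3} = \sqrt{17 \left(-10\right) - 3} = \sqrt{-170 - 3} = \sqrt{-173} = i \sqrt{173}$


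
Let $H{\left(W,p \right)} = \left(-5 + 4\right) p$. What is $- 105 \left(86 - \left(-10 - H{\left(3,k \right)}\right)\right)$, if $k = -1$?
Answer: $-10185$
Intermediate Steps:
$H{\left(W,p \right)} = - p$
$- 105 \left(86 - \left(-10 - H{\left(3,k \right)}\right)\right) = - 105 \left(86 + \left(\left(40 - -1\right) - 30\right)\right) = - 105 \left(86 + \left(\left(40 + 1\right) - 30\right)\right) = - 105 \left(86 + \left(41 - 30\right)\right) = - 105 \left(86 + 11\right) = \left(-105\right) 97 = -10185$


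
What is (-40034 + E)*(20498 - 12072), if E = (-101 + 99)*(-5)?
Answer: -337242224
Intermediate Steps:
E = 10 (E = -2*(-5) = 10)
(-40034 + E)*(20498 - 12072) = (-40034 + 10)*(20498 - 12072) = -40024*8426 = -337242224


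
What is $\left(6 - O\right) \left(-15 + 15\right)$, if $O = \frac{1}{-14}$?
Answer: $0$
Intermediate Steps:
$O = - \frac{1}{14} \approx -0.071429$
$\left(6 - O\right) \left(-15 + 15\right) = \left(6 - - \frac{1}{14}\right) \left(-15 + 15\right) = \left(6 + \frac{1}{14}\right) 0 = \frac{85}{14} \cdot 0 = 0$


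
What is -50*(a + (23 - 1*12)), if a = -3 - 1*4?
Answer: -200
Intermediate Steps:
a = -7 (a = -3 - 4 = -7)
-50*(a + (23 - 1*12)) = -50*(-7 + (23 - 1*12)) = -50*(-7 + (23 - 12)) = -50*(-7 + 11) = -50*4 = -200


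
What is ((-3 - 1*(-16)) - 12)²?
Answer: 1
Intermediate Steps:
((-3 - 1*(-16)) - 12)² = ((-3 + 16) - 12)² = (13 - 12)² = 1² = 1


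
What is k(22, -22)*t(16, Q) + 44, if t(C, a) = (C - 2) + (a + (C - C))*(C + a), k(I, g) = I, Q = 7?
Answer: 3894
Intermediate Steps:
t(C, a) = -2 + C + a*(C + a) (t(C, a) = (-2 + C) + (a + 0)*(C + a) = (-2 + C) + a*(C + a) = -2 + C + a*(C + a))
k(22, -22)*t(16, Q) + 44 = 22*(-2 + 16 + 7**2 + 16*7) + 44 = 22*(-2 + 16 + 49 + 112) + 44 = 22*175 + 44 = 3850 + 44 = 3894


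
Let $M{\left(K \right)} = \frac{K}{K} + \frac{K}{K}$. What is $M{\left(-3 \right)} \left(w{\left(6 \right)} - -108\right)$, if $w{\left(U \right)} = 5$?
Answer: $226$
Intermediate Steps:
$M{\left(K \right)} = 2$ ($M{\left(K \right)} = 1 + 1 = 2$)
$M{\left(-3 \right)} \left(w{\left(6 \right)} - -108\right) = 2 \left(5 - -108\right) = 2 \left(5 + 108\right) = 2 \cdot 113 = 226$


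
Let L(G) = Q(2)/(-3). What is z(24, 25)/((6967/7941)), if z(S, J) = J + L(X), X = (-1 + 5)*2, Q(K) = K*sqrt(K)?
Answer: 198525/6967 - 5294*sqrt(2)/6967 ≈ 27.420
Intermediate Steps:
Q(K) = K**(3/2)
X = 8 (X = 4*2 = 8)
L(G) = -2*sqrt(2)/3 (L(G) = 2**(3/2)/(-3) = (2*sqrt(2))*(-1/3) = -2*sqrt(2)/3)
z(S, J) = J - 2*sqrt(2)/3
z(24, 25)/((6967/7941)) = (25 - 2*sqrt(2)/3)/((6967/7941)) = (25 - 2*sqrt(2)/3)/((6967*(1/7941))) = (25 - 2*sqrt(2)/3)/(6967/7941) = (25 - 2*sqrt(2)/3)*(7941/6967) = 198525/6967 - 5294*sqrt(2)/6967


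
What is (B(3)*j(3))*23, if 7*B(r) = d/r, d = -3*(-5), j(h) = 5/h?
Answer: 575/21 ≈ 27.381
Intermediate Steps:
d = 15
B(r) = 15/(7*r) (B(r) = (15/r)/7 = 15/(7*r))
(B(3)*j(3))*23 = (((15/7)/3)*(5/3))*23 = (((15/7)*(⅓))*(5*(⅓)))*23 = ((5/7)*(5/3))*23 = (25/21)*23 = 575/21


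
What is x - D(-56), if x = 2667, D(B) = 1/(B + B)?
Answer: 298705/112 ≈ 2667.0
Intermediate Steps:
D(B) = 1/(2*B)
x - D(-56) = 2667 - 1/(2*(-56)) = 2667 - (-1)/(2*56) = 2667 - 1*(-1/112) = 2667 + 1/112 = 298705/112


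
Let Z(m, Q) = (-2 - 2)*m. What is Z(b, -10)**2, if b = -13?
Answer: 2704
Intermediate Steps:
Z(m, Q) = -4*m
Z(b, -10)**2 = (-4*(-13))**2 = 52**2 = 2704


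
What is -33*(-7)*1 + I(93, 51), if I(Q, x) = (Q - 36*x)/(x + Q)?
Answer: 10507/48 ≈ 218.90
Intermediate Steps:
I(Q, x) = (Q - 36*x)/(Q + x)
-33*(-7)*1 + I(93, 51) = -33*(-7)*1 + (93 - 36*51)/(93 + 51) = 231*1 + (93 - 1836)/144 = 231 + (1/144)*(-1743) = 231 - 581/48 = 10507/48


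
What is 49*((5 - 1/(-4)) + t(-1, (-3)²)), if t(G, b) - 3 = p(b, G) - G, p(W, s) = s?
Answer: 1617/4 ≈ 404.25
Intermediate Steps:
t(G, b) = 3 (t(G, b) = 3 + (G - G) = 3 + 0 = 3)
49*((5 - 1/(-4)) + t(-1, (-3)²)) = 49*((5 - 1/(-4)) + 3) = 49*((5 - 1*(-¼)) + 3) = 49*((5 + ¼) + 3) = 49*(21/4 + 3) = 49*(33/4) = 1617/4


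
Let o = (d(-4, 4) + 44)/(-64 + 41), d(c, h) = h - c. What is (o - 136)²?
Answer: 10112400/529 ≈ 19116.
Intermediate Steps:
o = -52/23 (o = ((4 - 1*(-4)) + 44)/(-64 + 41) = ((4 + 4) + 44)/(-23) = (8 + 44)*(-1/23) = 52*(-1/23) = -52/23 ≈ -2.2609)
(o - 136)² = (-52/23 - 136)² = (-3180/23)² = 10112400/529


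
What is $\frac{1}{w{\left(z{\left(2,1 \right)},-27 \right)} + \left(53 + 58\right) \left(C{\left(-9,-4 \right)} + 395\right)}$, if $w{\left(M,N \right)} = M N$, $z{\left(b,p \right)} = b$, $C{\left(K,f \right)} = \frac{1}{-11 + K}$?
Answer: $\frac{20}{875709} \approx 2.2839 \cdot 10^{-5}$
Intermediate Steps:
$\frac{1}{w{\left(z{\left(2,1 \right)},-27 \right)} + \left(53 + 58\right) \left(C{\left(-9,-4 \right)} + 395\right)} = \frac{1}{2 \left(-27\right) + \left(53 + 58\right) \left(\frac{1}{-11 - 9} + 395\right)} = \frac{1}{-54 + 111 \left(\frac{1}{-20} + 395\right)} = \frac{1}{-54 + 111 \left(- \frac{1}{20} + 395\right)} = \frac{1}{-54 + 111 \cdot \frac{7899}{20}} = \frac{1}{-54 + \frac{876789}{20}} = \frac{1}{\frac{875709}{20}} = \frac{20}{875709}$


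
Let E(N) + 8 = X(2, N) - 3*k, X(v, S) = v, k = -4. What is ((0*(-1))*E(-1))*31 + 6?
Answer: 6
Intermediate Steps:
E(N) = 6 (E(N) = -8 + (2 - 3*(-4)) = -8 + (2 + 12) = -8 + 14 = 6)
((0*(-1))*E(-1))*31 + 6 = ((0*(-1))*6)*31 + 6 = (0*6)*31 + 6 = 0*31 + 6 = 0 + 6 = 6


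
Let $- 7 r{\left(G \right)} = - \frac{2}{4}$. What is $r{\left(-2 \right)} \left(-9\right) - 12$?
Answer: $- \frac{177}{14} \approx -12.643$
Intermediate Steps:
$r{\left(G \right)} = \frac{1}{14}$ ($r{\left(G \right)} = - \frac{\left(-2\right) \frac{1}{4}}{7} = \left(- \frac{1}{7}\right) \left(- \frac{1}{2}\right) = \frac{1}{14}$)
$r{\left(-2 \right)} \left(-9\right) - 12 = \frac{1}{14} \left(-9\right) - 12 = - \frac{9}{14} - 12 = - \frac{177}{14}$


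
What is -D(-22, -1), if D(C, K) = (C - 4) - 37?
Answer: 63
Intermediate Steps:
D(C, K) = -41 + C (D(C, K) = (-4 + C) - 37 = -41 + C)
-D(-22, -1) = -(-41 - 22) = -1*(-63) = 63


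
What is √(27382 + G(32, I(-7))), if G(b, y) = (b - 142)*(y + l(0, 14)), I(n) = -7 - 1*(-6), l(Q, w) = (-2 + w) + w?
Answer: 2*√6158 ≈ 156.95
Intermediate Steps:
l(Q, w) = -2 + 2*w
I(n) = -1 (I(n) = -7 + 6 = -1)
G(b, y) = (-142 + b)*(26 + y) (G(b, y) = (b - 142)*(y + (-2 + 2*14)) = (-142 + b)*(y + (-2 + 28)) = (-142 + b)*(y + 26) = (-142 + b)*(26 + y))
√(27382 + G(32, I(-7))) = √(27382 + (-3692 - 142*(-1) + 26*32 + 32*(-1))) = √(27382 + (-3692 + 142 + 832 - 32)) = √(27382 - 2750) = √24632 = 2*√6158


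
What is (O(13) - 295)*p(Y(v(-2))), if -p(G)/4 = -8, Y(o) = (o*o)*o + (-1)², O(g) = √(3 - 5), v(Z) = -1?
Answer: -9440 + 32*I*√2 ≈ -9440.0 + 45.255*I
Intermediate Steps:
O(g) = I*√2 (O(g) = √(-2) = I*√2)
Y(o) = 1 + o³ (Y(o) = o²*o + 1 = o³ + 1 = 1 + o³)
p(G) = 32 (p(G) = -4*(-8) = 32)
(O(13) - 295)*p(Y(v(-2))) = (I*√2 - 295)*32 = (-295 + I*√2)*32 = -9440 + 32*I*√2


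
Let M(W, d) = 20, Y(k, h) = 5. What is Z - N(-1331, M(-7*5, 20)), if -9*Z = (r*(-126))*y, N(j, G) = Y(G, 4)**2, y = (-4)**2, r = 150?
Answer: 33575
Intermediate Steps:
y = 16
N(j, G) = 25 (N(j, G) = 5**2 = 25)
Z = 33600 (Z = -150*(-126)*16/9 = -(-2100)*16 = -1/9*(-302400) = 33600)
Z - N(-1331, M(-7*5, 20)) = 33600 - 1*25 = 33600 - 25 = 33575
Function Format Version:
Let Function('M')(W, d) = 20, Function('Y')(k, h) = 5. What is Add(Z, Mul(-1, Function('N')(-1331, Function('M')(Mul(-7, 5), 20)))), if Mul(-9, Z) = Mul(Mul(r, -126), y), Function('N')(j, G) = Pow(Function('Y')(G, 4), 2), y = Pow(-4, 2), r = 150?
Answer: 33575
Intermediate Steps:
y = 16
Function('N')(j, G) = 25 (Function('N')(j, G) = Pow(5, 2) = 25)
Z = 33600 (Z = Mul(Rational(-1, 9), Mul(Mul(150, -126), 16)) = Mul(Rational(-1, 9), Mul(-18900, 16)) = Mul(Rational(-1, 9), -302400) = 33600)
Add(Z, Mul(-1, Function('N')(-1331, Function('M')(Mul(-7, 5), 20)))) = Add(33600, Mul(-1, 25)) = Add(33600, -25) = 33575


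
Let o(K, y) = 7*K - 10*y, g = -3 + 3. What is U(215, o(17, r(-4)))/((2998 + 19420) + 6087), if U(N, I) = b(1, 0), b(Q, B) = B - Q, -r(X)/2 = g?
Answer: -1/28505 ≈ -3.5082e-5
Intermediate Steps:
g = 0
r(X) = 0 (r(X) = -2*0 = 0)
o(K, y) = -10*y + 7*K
U(N, I) = -1 (U(N, I) = 0 - 1*1 = 0 - 1 = -1)
U(215, o(17, r(-4)))/((2998 + 19420) + 6087) = -1/((2998 + 19420) + 6087) = -1/(22418 + 6087) = -1/28505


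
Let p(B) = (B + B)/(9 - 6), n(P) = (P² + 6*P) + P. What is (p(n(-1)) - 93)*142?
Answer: -13774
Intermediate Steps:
n(P) = P² + 7*P
p(B) = 2*B/3 (p(B) = (2*B)/3 = (2*B)*(⅓) = 2*B/3)
(p(n(-1)) - 93)*142 = (2*(-(7 - 1))/3 - 93)*142 = (2*(-1*6)/3 - 93)*142 = ((⅔)*(-6) - 93)*142 = (-4 - 93)*142 = -97*142 = -13774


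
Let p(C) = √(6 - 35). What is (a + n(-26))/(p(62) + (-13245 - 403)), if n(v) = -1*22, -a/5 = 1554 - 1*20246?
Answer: -141693536/20696437 - 10382*I*√29/20696437 ≈ -6.8463 - 0.0027014*I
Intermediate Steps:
a = 93460 (a = -5*(1554 - 1*20246) = -5*(1554 - 20246) = -5*(-18692) = 93460)
n(v) = -22
p(C) = I*√29 (p(C) = √(-29) = I*√29)
(a + n(-26))/(p(62) + (-13245 - 403)) = (93460 - 22)/(I*√29 + (-13245 - 403)) = 93438/(I*√29 - 13648) = 93438/(-13648 + I*√29)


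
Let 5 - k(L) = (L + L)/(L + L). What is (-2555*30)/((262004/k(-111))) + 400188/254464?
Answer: 1677012147/4166911616 ≈ 0.40246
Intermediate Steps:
k(L) = 4 (k(L) = 5 - (L + L)/(L + L) = 5 - 2*L/(2*L) = 5 - 2*L*1/(2*L) = 5 - 1*1 = 5 - 1 = 4)
(-2555*30)/((262004/k(-111))) + 400188/254464 = (-2555*30)/((262004/4)) + 400188/254464 = -76650/(262004*(1/4)) + 400188*(1/254464) = -76650/65501 + 100047/63616 = 1677012147/4166911616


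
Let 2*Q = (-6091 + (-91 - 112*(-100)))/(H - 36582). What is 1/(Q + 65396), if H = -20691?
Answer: 57273/3745422599 ≈ 1.5291e-5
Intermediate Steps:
Q = -2509/57273 (Q = ((-6091 + (-91 - 112*(-100)))/(-20691 - 36582))/2 = ((-6091 + (-91 + 11200))/(-57273))/2 = ((-6091 + 11109)*(-1/57273))/2 = (5018*(-1/57273))/2 = (½)*(-5018/57273) = -2509/57273 ≈ -0.043808)
1/(Q + 65396) = 1/(-2509/57273 + 65396) = 1/(3745422599/57273) = 57273/3745422599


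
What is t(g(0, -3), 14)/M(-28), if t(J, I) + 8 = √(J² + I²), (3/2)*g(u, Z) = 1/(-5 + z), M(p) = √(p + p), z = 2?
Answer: I*√14*(36 - √3970)/126 ≈ -0.80202*I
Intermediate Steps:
M(p) = √2*√p (M(p) = √(2*p) = √2*√p)
g(u, Z) = -2/9 (g(u, Z) = 2/(3*(-5 + 2)) = (⅔)/(-3) = (⅔)*(-⅓) = -2/9)
t(J, I) = -8 + √(I² + J²) (t(J, I) = -8 + √(J² + I²) = -8 + √(I² + J²))
t(g(0, -3), 14)/M(-28) = (-8 + √(14² + (-2/9)²))/((√2*√(-28))) = (-8 + √(196 + 4/81))/((√2*(2*I*√7))) = (-8 + √(15880/81))/((2*I*√14)) = (-8 + 2*√3970/9)*(-I*√14/28) = -I*√14*(-8 + 2*√3970/9)/28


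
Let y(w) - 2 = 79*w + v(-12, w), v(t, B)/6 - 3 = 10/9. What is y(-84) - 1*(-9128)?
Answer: 7556/3 ≈ 2518.7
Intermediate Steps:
v(t, B) = 74/3 (v(t, B) = 18 + 6*(10/9) = 18 + 20/3 = 74/3)
y(w) = 80/3 + 79*w (y(w) = 2 + (79*w + 74/3) = 2 + (74/3 + 79*w) = 80/3 + 79*w)
y(-84) - 1*(-9128) = (80/3 + 79*(-84)) - 1*(-9128) = (80/3 - 6636) + 9128 = -19828/3 + 9128 = 7556/3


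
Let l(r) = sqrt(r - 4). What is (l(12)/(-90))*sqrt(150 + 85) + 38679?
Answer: 38679 - sqrt(470)/45 ≈ 38679.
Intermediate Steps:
l(r) = sqrt(-4 + r)
(l(12)/(-90))*sqrt(150 + 85) + 38679 = (sqrt(-4 + 12)/(-90))*sqrt(150 + 85) + 38679 = (sqrt(8)*(-1/90))*sqrt(235) + 38679 = ((2*sqrt(2))*(-1/90))*sqrt(235) + 38679 = (-sqrt(2)/45)*sqrt(235) + 38679 = -sqrt(470)/45 + 38679 = 38679 - sqrt(470)/45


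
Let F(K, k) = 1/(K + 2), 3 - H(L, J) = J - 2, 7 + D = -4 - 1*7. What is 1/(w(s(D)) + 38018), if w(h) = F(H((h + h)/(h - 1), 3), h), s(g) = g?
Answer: 4/152073 ≈ 2.6303e-5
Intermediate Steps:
D = -18 (D = -7 + (-4 - 1*7) = -7 + (-4 - 7) = -7 - 11 = -18)
H(L, J) = 5 - J (H(L, J) = 3 - (J - 2) = 3 - (-2 + J) = 3 + (2 - J) = 5 - J)
F(K, k) = 1/(2 + K)
w(h) = ¼ (w(h) = 1/(2 + (5 - 1*3)) = 1/(2 + (5 - 3)) = 1/(2 + 2) = 1/4 = ¼)
1/(w(s(D)) + 38018) = 1/(¼ + 38018) = 1/(152073/4) = 4/152073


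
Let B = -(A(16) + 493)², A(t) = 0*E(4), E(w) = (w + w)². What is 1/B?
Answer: -1/243049 ≈ -4.1144e-6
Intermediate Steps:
E(w) = 4*w² (E(w) = (2*w)² = 4*w²)
A(t) = 0 (A(t) = 0*(4*4²) = 0*(4*16) = 0*64 = 0)
B = -243049 (B = -(0 + 493)² = -1*493² = -1*243049 = -243049)
1/B = 1/(-243049) = -1/243049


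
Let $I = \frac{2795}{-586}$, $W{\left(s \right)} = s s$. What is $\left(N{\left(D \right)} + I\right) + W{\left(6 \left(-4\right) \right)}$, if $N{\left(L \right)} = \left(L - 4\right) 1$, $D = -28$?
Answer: $\frac{315989}{586} \approx 539.23$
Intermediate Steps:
$W{\left(s \right)} = s^{2}$
$N{\left(L \right)} = -4 + L$ ($N{\left(L \right)} = \left(-4 + L\right) 1 = -4 + L$)
$I = - \frac{2795}{586}$ ($I = 2795 \left(- \frac{1}{586}\right) = - \frac{2795}{586} \approx -4.7696$)
$\left(N{\left(D \right)} + I\right) + W{\left(6 \left(-4\right) \right)} = \left(\left(-4 - 28\right) - \frac{2795}{586}\right) + \left(6 \left(-4\right)\right)^{2} = \left(-32 - \frac{2795}{586}\right) + \left(-24\right)^{2} = - \frac{21547}{586} + 576 = \frac{315989}{586}$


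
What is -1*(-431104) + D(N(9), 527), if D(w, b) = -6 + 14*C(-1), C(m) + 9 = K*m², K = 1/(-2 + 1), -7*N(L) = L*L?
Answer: 430958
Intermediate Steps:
N(L) = -L²/7 (N(L) = -L*L/7 = -L²/7)
K = -1 (K = 1/(-1) = -1)
C(m) = -9 - m²
D(w, b) = -146 (D(w, b) = -6 + 14*(-9 - 1*(-1)²) = -6 + 14*(-9 - 1*1) = -6 + 14*(-9 - 1) = -6 + 14*(-10) = -6 - 140 = -146)
-1*(-431104) + D(N(9), 527) = -1*(-431104) - 146 = 431104 - 146 = 430958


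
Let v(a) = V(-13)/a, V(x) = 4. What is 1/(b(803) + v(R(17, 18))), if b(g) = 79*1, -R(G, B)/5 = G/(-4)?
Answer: 85/6731 ≈ 0.012628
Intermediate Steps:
R(G, B) = 5*G/4 (R(G, B) = -5*G/(-4) = -5*G*(-1)/4 = -(-5)*G/4 = 5*G/4)
b(g) = 79
v(a) = 4/a
1/(b(803) + v(R(17, 18))) = 1/(79 + 4/(((5/4)*17))) = 1/(79 + 4/(85/4)) = 1/(79 + 4*(4/85)) = 1/(79 + 16/85) = 1/(6731/85) = 85/6731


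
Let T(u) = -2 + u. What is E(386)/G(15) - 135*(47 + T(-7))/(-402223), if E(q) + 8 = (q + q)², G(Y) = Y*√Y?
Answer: 5130/402223 + 595976*√15/225 ≈ 10259.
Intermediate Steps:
G(Y) = Y^(3/2)
E(q) = -8 + 4*q² (E(q) = -8 + (q + q)² = -8 + (2*q)² = -8 + 4*q²)
E(386)/G(15) - 135*(47 + T(-7))/(-402223) = (-8 + 4*386²)/(15^(3/2)) - 135*(47 + (-2 - 7))/(-402223) = (-8 + 4*148996)/((15*√15)) - 135*(47 - 9)*(-1/402223) = (-8 + 595984)*(√15/225) - 135*38*(-1/402223) = 595976*(√15/225) - 5130*(-1/402223) = 595976*√15/225 + 5130/402223 = 5130/402223 + 595976*√15/225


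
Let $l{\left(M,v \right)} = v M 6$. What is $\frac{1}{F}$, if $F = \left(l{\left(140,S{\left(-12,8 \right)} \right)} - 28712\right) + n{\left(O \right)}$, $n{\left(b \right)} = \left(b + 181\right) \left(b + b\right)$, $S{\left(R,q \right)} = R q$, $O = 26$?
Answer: $- \frac{1}{98588} \approx -1.0143 \cdot 10^{-5}$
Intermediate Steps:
$n{\left(b \right)} = 2 b \left(181 + b\right)$ ($n{\left(b \right)} = \left(181 + b\right) 2 b = 2 b \left(181 + b\right)$)
$l{\left(M,v \right)} = 6 M v$ ($l{\left(M,v \right)} = M v 6 = 6 M v$)
$F = -98588$ ($F = \left(6 \cdot 140 \left(\left(-12\right) 8\right) - 28712\right) + 2 \cdot 26 \left(181 + 26\right) = \left(6 \cdot 140 \left(-96\right) - 28712\right) + 2 \cdot 26 \cdot 207 = \left(-80640 - 28712\right) + 10764 = -109352 + 10764 = -98588$)
$\frac{1}{F} = \frac{1}{-98588} = - \frac{1}{98588}$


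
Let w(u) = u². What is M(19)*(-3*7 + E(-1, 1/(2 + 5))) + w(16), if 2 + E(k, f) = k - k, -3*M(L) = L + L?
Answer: 1642/3 ≈ 547.33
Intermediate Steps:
M(L) = -2*L/3 (M(L) = -(L + L)/3 = -2*L/3)
E(k, f) = -2 (E(k, f) = -2 + (k - k) = -2 + 0 = -2)
M(19)*(-3*7 + E(-1, 1/(2 + 5))) + w(16) = (-⅔*19)*(-3*7 - 2) + 16² = -38*(-21 - 2)/3 + 256 = -38/3*(-23) + 256 = 874/3 + 256 = 1642/3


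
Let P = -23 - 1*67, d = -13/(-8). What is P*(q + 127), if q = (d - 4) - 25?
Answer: -35865/4 ≈ -8966.3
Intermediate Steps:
d = 13/8 (d = -13*(-⅛) = 13/8 ≈ 1.6250)
P = -90 (P = -23 - 67 = -90)
q = -219/8 (q = (13/8 - 4) - 25 = -19/8 - 25 = -219/8 ≈ -27.375)
P*(q + 127) = -90*(-219/8 + 127) = -90*797/8 = -35865/4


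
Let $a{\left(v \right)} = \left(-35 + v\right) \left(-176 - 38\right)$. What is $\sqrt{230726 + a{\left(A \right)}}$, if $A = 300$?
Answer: $8 \sqrt{2719} \approx 417.15$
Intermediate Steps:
$a{\left(v \right)} = 7490 - 214 v$ ($a{\left(v \right)} = \left(-35 + v\right) \left(-214\right) = 7490 - 214 v$)
$\sqrt{230726 + a{\left(A \right)}} = \sqrt{230726 + \left(7490 - 64200\right)} = \sqrt{230726 - 56710} = \sqrt{174016} = 8 \sqrt{2719}$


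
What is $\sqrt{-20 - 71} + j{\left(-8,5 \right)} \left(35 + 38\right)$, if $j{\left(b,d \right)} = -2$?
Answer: $-146 + i \sqrt{91} \approx -146.0 + 9.5394 i$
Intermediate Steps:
$\sqrt{-20 - 71} + j{\left(-8,5 \right)} \left(35 + 38\right) = \sqrt{-20 - 71} - 2 \left(35 + 38\right) = \sqrt{-91} - 146 = i \sqrt{91} - 146 = -146 + i \sqrt{91}$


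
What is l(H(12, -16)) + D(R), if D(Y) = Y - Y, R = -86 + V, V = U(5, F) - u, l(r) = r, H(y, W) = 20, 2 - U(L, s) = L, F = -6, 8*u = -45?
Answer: 20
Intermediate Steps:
u = -45/8 (u = (⅛)*(-45) = -45/8 ≈ -5.6250)
U(L, s) = 2 - L
V = 21/8 (V = (2 - 1*5) - 1*(-45/8) = (2 - 5) + 45/8 = -3 + 45/8 = 21/8 ≈ 2.6250)
R = -667/8 (R = -86 + 21/8 = -667/8 ≈ -83.375)
D(Y) = 0
l(H(12, -16)) + D(R) = 20 + 0 = 20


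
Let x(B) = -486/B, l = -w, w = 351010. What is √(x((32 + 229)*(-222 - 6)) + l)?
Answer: I*√426267938122/1102 ≈ 592.46*I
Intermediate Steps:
l = -351010 (l = -1*351010 = -351010)
√(x((32 + 229)*(-222 - 6)) + l) = √(-486*1/((-222 - 6)*(32 + 229)) - 351010) = √(-486/(261*(-228)) - 351010) = √(-486/(-59508) - 351010) = √(-486*(-1/59508) - 351010) = √(9/1102 - 351010) = √(-386813011/1102) = I*√426267938122/1102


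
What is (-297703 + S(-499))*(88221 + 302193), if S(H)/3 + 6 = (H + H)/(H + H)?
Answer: -116233275252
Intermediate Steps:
S(H) = -15 (S(H) = -18 + 3*((H + H)/(H + H)) = -18 + 3*((2*H)/((2*H))) = -18 + 3*((2*H)*(1/(2*H))) = -18 + 3*1 = -18 + 3 = -15)
(-297703 + S(-499))*(88221 + 302193) = (-297703 - 15)*(88221 + 302193) = -297718*390414 = -116233275252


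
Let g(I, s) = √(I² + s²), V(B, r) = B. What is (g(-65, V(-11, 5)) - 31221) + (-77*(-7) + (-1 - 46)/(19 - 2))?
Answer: -521641/17 + √4346 ≈ -30619.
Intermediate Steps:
(g(-65, V(-11, 5)) - 31221) + (-77*(-7) + (-1 - 46)/(19 - 2)) = (√((-65)² + (-11)²) - 31221) + (-77*(-7) + (-1 - 46)/(19 - 2)) = (√(4225 + 121) - 31221) + (539 - 47/17) = (√4346 - 31221) + (539 - 47*1/17) = (-31221 + √4346) + (539 - 47/17) = (-31221 + √4346) + 9116/17 = -521641/17 + √4346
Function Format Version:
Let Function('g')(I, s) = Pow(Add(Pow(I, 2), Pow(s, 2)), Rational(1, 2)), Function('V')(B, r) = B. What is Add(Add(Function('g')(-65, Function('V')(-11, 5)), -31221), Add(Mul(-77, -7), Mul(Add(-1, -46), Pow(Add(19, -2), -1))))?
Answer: Add(Rational(-521641, 17), Pow(4346, Rational(1, 2))) ≈ -30619.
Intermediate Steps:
Add(Add(Function('g')(-65, Function('V')(-11, 5)), -31221), Add(Mul(-77, -7), Mul(Add(-1, -46), Pow(Add(19, -2), -1)))) = Add(Add(Pow(Add(Pow(-65, 2), Pow(-11, 2)), Rational(1, 2)), -31221), Add(Mul(-77, -7), Mul(Add(-1, -46), Pow(Add(19, -2), -1)))) = Add(Add(Pow(Add(4225, 121), Rational(1, 2)), -31221), Add(539, Mul(-47, Pow(17, -1)))) = Add(Add(Pow(4346, Rational(1, 2)), -31221), Add(539, Mul(-47, Rational(1, 17)))) = Add(Add(-31221, Pow(4346, Rational(1, 2))), Add(539, Rational(-47, 17))) = Add(Add(-31221, Pow(4346, Rational(1, 2))), Rational(9116, 17)) = Add(Rational(-521641, 17), Pow(4346, Rational(1, 2)))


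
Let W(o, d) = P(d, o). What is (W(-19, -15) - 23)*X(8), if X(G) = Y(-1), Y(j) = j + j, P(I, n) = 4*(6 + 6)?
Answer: -50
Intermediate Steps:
P(I, n) = 48 (P(I, n) = 4*12 = 48)
Y(j) = 2*j
W(o, d) = 48
X(G) = -2 (X(G) = 2*(-1) = -2)
(W(-19, -15) - 23)*X(8) = (48 - 23)*(-2) = 25*(-2) = -50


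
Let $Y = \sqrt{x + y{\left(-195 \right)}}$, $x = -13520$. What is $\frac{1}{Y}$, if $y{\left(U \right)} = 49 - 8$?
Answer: $- \frac{i \sqrt{13479}}{13479} \approx - 0.0086133 i$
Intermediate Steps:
$y{\left(U \right)} = 41$ ($y{\left(U \right)} = 49 - 8 = 41$)
$Y = i \sqrt{13479}$ ($Y = \sqrt{-13520 + 41} = \sqrt{-13479} = i \sqrt{13479} \approx 116.1 i$)
$\frac{1}{Y} = \frac{1}{i \sqrt{13479}} = - \frac{i \sqrt{13479}}{13479}$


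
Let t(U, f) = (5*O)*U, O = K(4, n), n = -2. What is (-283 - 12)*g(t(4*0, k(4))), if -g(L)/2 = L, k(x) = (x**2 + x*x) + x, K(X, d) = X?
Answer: 0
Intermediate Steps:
O = 4
k(x) = x + 2*x**2 (k(x) = (x**2 + x**2) + x = 2*x**2 + x = x + 2*x**2)
t(U, f) = 20*U (t(U, f) = (5*4)*U = 20*U)
g(L) = -2*L
(-283 - 12)*g(t(4*0, k(4))) = (-283 - 12)*(-40*4*0) = -(-590)*20*0 = -(-590)*0 = -295*0 = 0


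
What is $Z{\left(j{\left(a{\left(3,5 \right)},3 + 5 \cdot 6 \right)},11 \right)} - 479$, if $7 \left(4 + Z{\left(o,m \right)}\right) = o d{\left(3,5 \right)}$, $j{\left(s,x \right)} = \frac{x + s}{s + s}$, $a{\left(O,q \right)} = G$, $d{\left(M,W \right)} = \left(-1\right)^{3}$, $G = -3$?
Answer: $- \frac{3376}{7} \approx -482.29$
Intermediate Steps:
$d{\left(M,W \right)} = -1$
$a{\left(O,q \right)} = -3$
$j{\left(s,x \right)} = \frac{s + x}{2 s}$
$Z{\left(o,m \right)} = -4 - \frac{o}{7}$ ($Z{\left(o,m \right)} = -4 + \frac{o \left(-1\right)}{7} = -4 + \frac{\left(-1\right) o}{7} = -4 - \frac{o}{7}$)
$Z{\left(j{\left(a{\left(3,5 \right)},3 + 5 \cdot 6 \right)},11 \right)} - 479 = \left(-4 - \frac{\frac{1}{2} \frac{1}{-3} \left(-3 + \left(3 + 5 \cdot 6\right)\right)}{7}\right) - 479 = \left(-4 - \frac{\frac{1}{2} \left(- \frac{1}{3}\right) \left(-3 + \left(3 + 30\right)\right)}{7}\right) - 479 = \left(-4 - \frac{\frac{1}{2} \left(- \frac{1}{3}\right) \left(-3 + 33\right)}{7}\right) - 479 = \left(-4 - \frac{\frac{1}{2} \left(- \frac{1}{3}\right) 30}{7}\right) - 479 = \left(-4 - - \frac{5}{7}\right) - 479 = \left(-4 + \frac{5}{7}\right) - 479 = - \frac{23}{7} - 479 = - \frac{3376}{7}$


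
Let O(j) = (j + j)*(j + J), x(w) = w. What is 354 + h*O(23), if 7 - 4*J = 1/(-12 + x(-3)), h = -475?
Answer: -1622393/3 ≈ -5.4080e+5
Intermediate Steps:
J = 53/30 (J = 7/4 - 1/(4*(-12 - 3)) = 7/4 - ¼/(-15) = 7/4 - ¼*(-1/15) = 7/4 + 1/60 = 53/30 ≈ 1.7667)
O(j) = 2*j*(53/30 + j) (O(j) = (j + j)*(j + 53/30) = (2*j)*(53/30 + j) = 2*j*(53/30 + j))
354 + h*O(23) = 354 - 95*23*(53 + 30*23)/3 = 354 - 95*23*(53 + 690)/3 = 354 - 95*23*743/3 = 354 - 475*17089/15 = 354 - 1623455/3 = -1622393/3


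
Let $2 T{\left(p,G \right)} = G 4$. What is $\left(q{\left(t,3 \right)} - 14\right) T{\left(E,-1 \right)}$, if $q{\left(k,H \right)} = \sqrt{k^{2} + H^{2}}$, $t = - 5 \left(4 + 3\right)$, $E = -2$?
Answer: $28 - 2 \sqrt{1234} \approx -42.257$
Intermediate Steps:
$T{\left(p,G \right)} = 2 G$ ($T{\left(p,G \right)} = \frac{G 4}{2} = \frac{4 G}{2} = 2 G$)
$t = -35$ ($t = \left(-5\right) 7 = -35$)
$q{\left(k,H \right)} = \sqrt{H^{2} + k^{2}}$
$\left(q{\left(t,3 \right)} - 14\right) T{\left(E,-1 \right)} = \left(\sqrt{3^{2} + \left(-35\right)^{2}} - 14\right) 2 \left(-1\right) = \left(\sqrt{9 + 1225} - 14\right) \left(-2\right) = \left(\sqrt{1234} - 14\right) \left(-2\right) = \left(-14 + \sqrt{1234}\right) \left(-2\right) = 28 - 2 \sqrt{1234}$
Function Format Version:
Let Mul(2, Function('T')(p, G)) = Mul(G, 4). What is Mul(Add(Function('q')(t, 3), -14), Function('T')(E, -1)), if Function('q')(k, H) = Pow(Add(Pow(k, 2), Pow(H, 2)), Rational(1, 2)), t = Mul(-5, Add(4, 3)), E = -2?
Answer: Add(28, Mul(-2, Pow(1234, Rational(1, 2)))) ≈ -42.257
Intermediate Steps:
Function('T')(p, G) = Mul(2, G) (Function('T')(p, G) = Mul(Rational(1, 2), Mul(G, 4)) = Mul(Rational(1, 2), Mul(4, G)) = Mul(2, G))
t = -35 (t = Mul(-5, 7) = -35)
Function('q')(k, H) = Pow(Add(Pow(H, 2), Pow(k, 2)), Rational(1, 2))
Mul(Add(Function('q')(t, 3), -14), Function('T')(E, -1)) = Mul(Add(Pow(Add(Pow(3, 2), Pow(-35, 2)), Rational(1, 2)), -14), Mul(2, -1)) = Mul(Add(Pow(Add(9, 1225), Rational(1, 2)), -14), -2) = Mul(Add(Pow(1234, Rational(1, 2)), -14), -2) = Mul(Add(-14, Pow(1234, Rational(1, 2))), -2) = Add(28, Mul(-2, Pow(1234, Rational(1, 2))))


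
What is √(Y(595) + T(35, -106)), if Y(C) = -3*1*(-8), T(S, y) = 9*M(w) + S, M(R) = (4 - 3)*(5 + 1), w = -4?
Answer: √113 ≈ 10.630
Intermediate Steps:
M(R) = 6 (M(R) = 1*6 = 6)
T(S, y) = 54 + S (T(S, y) = 9*6 + S = 54 + S)
Y(C) = 24 (Y(C) = -3*(-8) = 24)
√(Y(595) + T(35, -106)) = √(24 + (54 + 35)) = √(24 + 89) = √113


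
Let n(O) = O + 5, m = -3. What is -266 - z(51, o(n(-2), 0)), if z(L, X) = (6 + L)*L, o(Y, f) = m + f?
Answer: -3173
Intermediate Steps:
n(O) = 5 + O
o(Y, f) = -3 + f
z(L, X) = L*(6 + L)
-266 - z(51, o(n(-2), 0)) = -266 - 51*(6 + 51) = -266 - 51*57 = -266 - 1*2907 = -266 - 2907 = -3173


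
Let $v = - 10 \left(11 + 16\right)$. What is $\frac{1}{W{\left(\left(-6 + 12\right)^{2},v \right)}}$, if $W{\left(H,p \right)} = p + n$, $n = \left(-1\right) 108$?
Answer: $- \frac{1}{378} \approx -0.0026455$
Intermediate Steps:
$n = -108$
$v = -270$ ($v = \left(-10\right) 27 = -270$)
$W{\left(H,p \right)} = -108 + p$ ($W{\left(H,p \right)} = p - 108 = -108 + p$)
$\frac{1}{W{\left(\left(-6 + 12\right)^{2},v \right)}} = \frac{1}{-108 - 270} = \frac{1}{-378} = - \frac{1}{378}$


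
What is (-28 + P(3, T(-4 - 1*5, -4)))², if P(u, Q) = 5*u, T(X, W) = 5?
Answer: 169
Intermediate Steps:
(-28 + P(3, T(-4 - 1*5, -4)))² = (-28 + 5*3)² = (-28 + 15)² = (-13)² = 169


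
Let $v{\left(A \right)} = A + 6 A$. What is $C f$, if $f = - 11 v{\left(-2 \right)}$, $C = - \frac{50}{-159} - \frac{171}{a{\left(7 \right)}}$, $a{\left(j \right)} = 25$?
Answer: $- \frac{3994606}{3975} \approx -1004.9$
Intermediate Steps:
$v{\left(A \right)} = 7 A$
$C = - \frac{25939}{3975}$ ($C = - \frac{50}{-159} - \frac{171}{25} = \left(-50\right) \left(- \frac{1}{159}\right) - \frac{171}{25} = \frac{50}{159} - \frac{171}{25} = - \frac{25939}{3975} \approx -6.5255$)
$f = 154$ ($f = - 11 \cdot 7 \left(-2\right) = \left(-11\right) \left(-14\right) = 154$)
$C f = \left(- \frac{25939}{3975}\right) 154 = - \frac{3994606}{3975}$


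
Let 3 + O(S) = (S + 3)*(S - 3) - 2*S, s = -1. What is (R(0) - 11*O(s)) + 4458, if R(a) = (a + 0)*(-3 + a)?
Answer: 4557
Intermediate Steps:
R(a) = a*(-3 + a)
O(S) = -3 - 2*S + (-3 + S)*(3 + S) (O(S) = -3 + ((S + 3)*(S - 3) - 2*S) = -3 + ((3 + S)*(-3 + S) - 2*S) = -3 + ((-3 + S)*(3 + S) - 2*S) = -3 + (-2*S + (-3 + S)*(3 + S)) = -3 - 2*S + (-3 + S)*(3 + S))
(R(0) - 11*O(s)) + 4458 = (0*(-3 + 0) - 11*(-12 + (-1)**2 - 2*(-1))) + 4458 = (0*(-3) - 11*(-12 + 1 + 2)) + 4458 = (0 - 11*(-9)) + 4458 = (0 + 99) + 4458 = 99 + 4458 = 4557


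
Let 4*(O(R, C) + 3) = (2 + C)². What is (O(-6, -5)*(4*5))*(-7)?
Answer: 105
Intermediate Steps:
O(R, C) = -3 + (2 + C)²/4
(O(-6, -5)*(4*5))*(-7) = ((-3 + (2 - 5)²/4)*(4*5))*(-7) = ((-3 + (¼)*(-3)²)*20)*(-7) = ((-3 + (¼)*9)*20)*(-7) = ((-3 + 9/4)*20)*(-7) = -¾*20*(-7) = -15*(-7) = 105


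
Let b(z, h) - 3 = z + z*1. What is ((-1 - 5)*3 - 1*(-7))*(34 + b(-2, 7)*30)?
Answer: -44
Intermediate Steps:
b(z, h) = 3 + 2*z (b(z, h) = 3 + (z + z*1) = 3 + (z + z) = 3 + 2*z)
((-1 - 5)*3 - 1*(-7))*(34 + b(-2, 7)*30) = ((-1 - 5)*3 - 1*(-7))*(34 + (3 + 2*(-2))*30) = (-6*3 + 7)*(34 + (3 - 4)*30) = (-18 + 7)*(34 - 1*30) = -11*(34 - 30) = -11*4 = -44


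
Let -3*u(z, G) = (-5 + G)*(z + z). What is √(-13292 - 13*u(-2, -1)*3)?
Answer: 2*I*√3245 ≈ 113.93*I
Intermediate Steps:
u(z, G) = -2*z*(-5 + G)/3 (u(z, G) = -(-5 + G)*(z + z)/3 = -(-5 + G)*2*z/3 = -2*z*(-5 + G)/3)
√(-13292 - 13*u(-2, -1)*3) = √(-13292 - 26*(-2)*(5 - 1*(-1))/3*3) = √(-13292 - 26*(-2)*(5 + 1)/3*3) = √(-13292 - 26*(-2)*6/3*3) = √(-13292 - 13*(-8)*3) = √(-13292 + 104*3) = √(-13292 + 312) = √(-12980) = 2*I*√3245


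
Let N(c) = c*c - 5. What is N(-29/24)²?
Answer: 4157521/331776 ≈ 12.531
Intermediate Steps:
N(c) = -5 + c² (N(c) = c² - 5 = -5 + c²)
N(-29/24)² = (-5 + (-29/24)²)² = (-5 + 841/576)² = (-2039/576)² = 4157521/331776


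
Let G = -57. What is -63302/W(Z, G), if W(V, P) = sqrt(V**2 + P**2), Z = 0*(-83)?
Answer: -63302/57 ≈ -1110.6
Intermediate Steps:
Z = 0
W(V, P) = sqrt(P**2 + V**2)
-63302/W(Z, G) = -63302/sqrt((-57)**2 + 0**2) = -63302/sqrt(3249 + 0) = -63302/(sqrt(3249)) = -63302/57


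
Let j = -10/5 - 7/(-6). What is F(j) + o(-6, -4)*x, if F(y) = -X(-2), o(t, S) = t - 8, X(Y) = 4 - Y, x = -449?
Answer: 6280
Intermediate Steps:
o(t, S) = -8 + t
j = -⅚ (j = -10*⅕ - 7*(-⅙) = -2 + 7/6 = -⅚ ≈ -0.83333)
F(y) = -6 (F(y) = -(4 - 1*(-2)) = -(4 + 2) = -1*6 = -6)
F(j) + o(-6, -4)*x = -6 + (-8 - 6)*(-449) = -6 - 14*(-449) = -6 + 6286 = 6280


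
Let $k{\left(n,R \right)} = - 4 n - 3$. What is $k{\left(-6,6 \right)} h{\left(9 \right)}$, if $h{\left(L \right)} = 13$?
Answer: $273$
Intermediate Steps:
$k{\left(n,R \right)} = -3 - 4 n$
$k{\left(-6,6 \right)} h{\left(9 \right)} = \left(-3 - -24\right) 13 = \left(-3 + 24\right) 13 = 21 \cdot 13 = 273$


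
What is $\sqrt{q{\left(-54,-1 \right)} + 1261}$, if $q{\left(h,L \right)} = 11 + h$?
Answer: $\sqrt{1218} \approx 34.9$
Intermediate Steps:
$\sqrt{q{\left(-54,-1 \right)} + 1261} = \sqrt{\left(11 - 54\right) + 1261} = \sqrt{-43 + 1261} = \sqrt{1218}$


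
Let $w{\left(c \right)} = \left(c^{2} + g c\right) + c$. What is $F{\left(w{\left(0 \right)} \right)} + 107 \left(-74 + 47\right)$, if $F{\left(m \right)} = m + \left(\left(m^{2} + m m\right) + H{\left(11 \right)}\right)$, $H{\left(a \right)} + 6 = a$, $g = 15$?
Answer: $-2884$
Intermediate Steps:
$H{\left(a \right)} = -6 + a$
$w{\left(c \right)} = c^{2} + 16 c$ ($w{\left(c \right)} = \left(c^{2} + 15 c\right) + c = c^{2} + 16 c$)
$F{\left(m \right)} = 5 + m + 2 m^{2}$ ($F{\left(m \right)} = m + \left(\left(m^{2} + m m\right) + \left(-6 + 11\right)\right) = m + \left(\left(m^{2} + m^{2}\right) + 5\right) = m + \left(2 m^{2} + 5\right) = m + \left(5 + 2 m^{2}\right) = 5 + m + 2 m^{2}$)
$F{\left(w{\left(0 \right)} \right)} + 107 \left(-74 + 47\right) = \left(5 + 0 \left(16 + 0\right) + 2 \left(0 \left(16 + 0\right)\right)^{2}\right) + 107 \left(-74 + 47\right) = \left(5 + 0 \cdot 16 + 2 \left(0 \cdot 16\right)^{2}\right) + 107 \left(-27\right) = \left(5 + 0 + 2 \cdot 0^{2}\right) - 2889 = \left(5 + 0 + 2 \cdot 0\right) - 2889 = \left(5 + 0 + 0\right) - 2889 = 5 - 2889 = -2884$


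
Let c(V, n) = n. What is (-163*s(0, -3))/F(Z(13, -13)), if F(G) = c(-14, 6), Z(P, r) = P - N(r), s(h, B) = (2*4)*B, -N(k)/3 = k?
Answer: 652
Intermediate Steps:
N(k) = -3*k
s(h, B) = 8*B
Z(P, r) = P + 3*r (Z(P, r) = P - (-3)*r = P + 3*r)
F(G) = 6
(-163*s(0, -3))/F(Z(13, -13)) = -1304*(-3)/6 = -163*(-24)*(⅙) = 3912*(⅙) = 652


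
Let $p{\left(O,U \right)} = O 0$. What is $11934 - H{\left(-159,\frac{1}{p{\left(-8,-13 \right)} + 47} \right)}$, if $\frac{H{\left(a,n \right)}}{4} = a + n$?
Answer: $\frac{590786}{47} \approx 12570.0$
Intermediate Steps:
$p{\left(O,U \right)} = 0$
$H{\left(a,n \right)} = 4 a + 4 n$ ($H{\left(a,n \right)} = 4 \left(a + n\right) = 4 a + 4 n$)
$11934 - H{\left(-159,\frac{1}{p{\left(-8,-13 \right)} + 47} \right)} = 11934 - \left(4 \left(-159\right) + \frac{4}{0 + 47}\right) = 11934 - \left(-636 + \frac{4}{47}\right) = 11934 - - \frac{29888}{47} = 11934 + \frac{29888}{47} = \frac{590786}{47}$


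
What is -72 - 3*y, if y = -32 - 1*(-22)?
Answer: -42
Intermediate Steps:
y = -10 (y = -32 + 22 = -10)
-72 - 3*y = -72 - 3*(-10) = -72 + 30 = -42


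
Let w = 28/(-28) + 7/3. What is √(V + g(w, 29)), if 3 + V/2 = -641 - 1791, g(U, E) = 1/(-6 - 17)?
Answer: I*√2576253/23 ≈ 69.786*I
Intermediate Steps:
w = 4/3 (w = 28*(-1/28) + 7*(⅓) = -1 + 7/3 = 4/3 ≈ 1.3333)
g(U, E) = -1/23 (g(U, E) = 1/(-23) = -1/23)
V = -4870 (V = -6 + 2*(-641 - 1791) = -6 + 2*(-2432) = -6 - 4864 = -4870)
√(V + g(w, 29)) = √(-4870 - 1/23) = √(-112011/23) = I*√2576253/23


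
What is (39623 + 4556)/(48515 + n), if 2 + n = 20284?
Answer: 44179/68797 ≈ 0.64216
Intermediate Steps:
n = 20282 (n = -2 + 20284 = 20282)
(39623 + 4556)/(48515 + n) = (39623 + 4556)/(48515 + 20282) = 44179/68797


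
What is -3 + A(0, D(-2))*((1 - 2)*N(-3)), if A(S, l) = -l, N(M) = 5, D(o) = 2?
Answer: 7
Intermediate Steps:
-3 + A(0, D(-2))*((1 - 2)*N(-3)) = -3 + (-1*2)*((1 - 2)*5) = -3 - (-2)*5 = -3 - 2*(-5) = -3 + 10 = 7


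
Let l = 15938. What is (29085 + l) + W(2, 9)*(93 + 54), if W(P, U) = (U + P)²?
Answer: 62810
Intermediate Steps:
W(P, U) = (P + U)²
(29085 + l) + W(2, 9)*(93 + 54) = (29085 + 15938) + (2 + 9)²*(93 + 54) = 45023 + 11²*147 = 45023 + 121*147 = 45023 + 17787 = 62810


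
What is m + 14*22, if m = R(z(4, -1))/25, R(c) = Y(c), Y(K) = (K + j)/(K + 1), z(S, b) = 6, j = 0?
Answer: 53906/175 ≈ 308.03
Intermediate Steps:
Y(K) = K/(1 + K) (Y(K) = (K + 0)/(K + 1) = K/(1 + K))
R(c) = c/(1 + c)
m = 6/175 (m = (6/(1 + 6))/25 = (6/7)*(1/25) = 6/175 ≈ 0.034286)
m + 14*22 = 6/175 + 14*22 = 6/175 + 308 = 53906/175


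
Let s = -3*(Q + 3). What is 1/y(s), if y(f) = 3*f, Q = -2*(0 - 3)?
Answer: -1/81 ≈ -0.012346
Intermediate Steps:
Q = 6 (Q = -2*(-3) = 6)
s = -27 (s = -3*(6 + 3) = -3*9 = -27)
1/y(s) = 1/(3*(-27)) = 1/(-81) = -1/81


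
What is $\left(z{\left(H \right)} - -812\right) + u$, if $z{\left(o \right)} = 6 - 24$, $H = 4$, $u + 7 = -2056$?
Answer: $-1269$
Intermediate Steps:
$u = -2063$ ($u = -7 - 2056 = -2063$)
$z{\left(o \right)} = -18$ ($z{\left(o \right)} = 6 - 24 = -18$)
$\left(z{\left(H \right)} - -812\right) + u = \left(-18 - -812\right) - 2063 = \left(-18 + 812\right) - 2063 = 794 - 2063 = -1269$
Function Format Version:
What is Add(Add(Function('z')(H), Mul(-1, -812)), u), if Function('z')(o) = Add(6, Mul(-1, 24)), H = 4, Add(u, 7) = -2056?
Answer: -1269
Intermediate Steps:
u = -2063 (u = Add(-7, -2056) = -2063)
Function('z')(o) = -18 (Function('z')(o) = Add(6, -24) = -18)
Add(Add(Function('z')(H), Mul(-1, -812)), u) = Add(Add(-18, Mul(-1, -812)), -2063) = Add(Add(-18, 812), -2063) = Add(794, -2063) = -1269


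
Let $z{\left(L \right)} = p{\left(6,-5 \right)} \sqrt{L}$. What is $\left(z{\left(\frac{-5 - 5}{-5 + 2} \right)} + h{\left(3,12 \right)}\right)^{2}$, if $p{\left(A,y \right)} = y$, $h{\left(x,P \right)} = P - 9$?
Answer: $\frac{277}{3} - 10 \sqrt{30} \approx 37.561$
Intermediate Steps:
$h{\left(x,P \right)} = -9 + P$
$z{\left(L \right)} = - 5 \sqrt{L}$
$\left(z{\left(\frac{-5 - 5}{-5 + 2} \right)} + h{\left(3,12 \right)}\right)^{2} = \left(- 5 \sqrt{\frac{-5 - 5}{-5 + 2}} + \left(-9 + 12\right)\right)^{2} = \left(- 5 \sqrt{- \frac{10}{-3}} + 3\right)^{2} = \left(- 5 \sqrt{\left(-10\right) \left(- \frac{1}{3}\right)} + 3\right)^{2} = \left(- 5 \sqrt{\frac{10}{3}} + 3\right)^{2} = \left(- 5 \frac{\sqrt{30}}{3} + 3\right)^{2} = \left(- \frac{5 \sqrt{30}}{3} + 3\right)^{2} = \left(3 - \frac{5 \sqrt{30}}{3}\right)^{2}$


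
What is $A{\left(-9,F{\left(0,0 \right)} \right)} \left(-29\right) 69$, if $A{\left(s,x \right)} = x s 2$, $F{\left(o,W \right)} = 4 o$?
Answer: $0$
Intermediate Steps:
$A{\left(s,x \right)} = 2 s x$ ($A{\left(s,x \right)} = s x 2 = 2 s x$)
$A{\left(-9,F{\left(0,0 \right)} \right)} \left(-29\right) 69 = 2 \left(-9\right) 4 \cdot 0 \left(-29\right) 69 = 2 \left(-9\right) 0 \left(-29\right) 69 = 0 \left(-29\right) 69 = 0 \cdot 69 = 0$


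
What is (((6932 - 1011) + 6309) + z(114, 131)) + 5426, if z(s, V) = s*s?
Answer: 30652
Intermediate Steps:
z(s, V) = s²
(((6932 - 1011) + 6309) + z(114, 131)) + 5426 = (((6932 - 1011) + 6309) + 114²) + 5426 = ((5921 + 6309) + 12996) + 5426 = (12230 + 12996) + 5426 = 25226 + 5426 = 30652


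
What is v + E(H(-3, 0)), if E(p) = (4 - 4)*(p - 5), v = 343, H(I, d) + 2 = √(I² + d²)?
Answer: 343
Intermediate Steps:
H(I, d) = -2 + √(I² + d²)
E(p) = 0 (E(p) = 0*(-5 + p) = 0)
v + E(H(-3, 0)) = 343 + 0 = 343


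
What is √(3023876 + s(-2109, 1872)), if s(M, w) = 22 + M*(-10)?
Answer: 6*√84583 ≈ 1745.0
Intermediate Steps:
s(M, w) = 22 - 10*M
√(3023876 + s(-2109, 1872)) = √(3023876 + (22 - 10*(-2109))) = √(3023876 + (22 + 21090)) = √(3023876 + 21112) = √3044988 = 6*√84583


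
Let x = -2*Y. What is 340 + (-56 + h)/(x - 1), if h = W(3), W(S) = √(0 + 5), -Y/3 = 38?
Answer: 77124/227 + √5/227 ≈ 339.76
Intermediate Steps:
Y = -114 (Y = -3*38 = -114)
W(S) = √5
h = √5 ≈ 2.2361
x = 228 (x = -2*(-114) = 228)
340 + (-56 + h)/(x - 1) = 340 + (-56 + √5)/(228 - 1) = 340 + (-56 + √5)/227 = 340 + (-56 + √5)*(1/227) = 340 + (-56/227 + √5/227) = 77124/227 + √5/227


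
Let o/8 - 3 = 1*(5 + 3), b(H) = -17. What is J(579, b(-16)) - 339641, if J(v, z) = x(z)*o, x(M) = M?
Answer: -341137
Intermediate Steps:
o = 88 (o = 24 + 8*(1*(5 + 3)) = 24 + 8*(1*8) = 24 + 8*8 = 24 + 64 = 88)
J(v, z) = 88*z (J(v, z) = z*88 = 88*z)
J(579, b(-16)) - 339641 = 88*(-17) - 339641 = -1496 - 339641 = -341137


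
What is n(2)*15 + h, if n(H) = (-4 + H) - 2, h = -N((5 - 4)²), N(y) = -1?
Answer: -59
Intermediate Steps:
h = 1 (h = -1*(-1) = 1)
n(H) = -6 + H
n(2)*15 + h = (-6 + 2)*15 + 1 = -4*15 + 1 = -60 + 1 = -59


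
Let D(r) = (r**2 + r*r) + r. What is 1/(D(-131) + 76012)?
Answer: 1/110203 ≈ 9.0742e-6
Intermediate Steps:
D(r) = r + 2*r**2 (D(r) = (r**2 + r**2) + r = 2*r**2 + r = r + 2*r**2)
1/(D(-131) + 76012) = 1/(-131*(1 + 2*(-131)) + 76012) = 1/(-131*(1 - 262) + 76012) = 1/(-131*(-261) + 76012) = 1/(34191 + 76012) = 1/110203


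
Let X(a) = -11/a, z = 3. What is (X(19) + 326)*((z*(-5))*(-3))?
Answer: 278235/19 ≈ 14644.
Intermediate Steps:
(X(19) + 326)*((z*(-5))*(-3)) = (-11/19 + 326)*((3*(-5))*(-3)) = (-11*1/19 + 326)*(-15*(-3)) = (-11/19 + 326)*45 = (6183/19)*45 = 278235/19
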